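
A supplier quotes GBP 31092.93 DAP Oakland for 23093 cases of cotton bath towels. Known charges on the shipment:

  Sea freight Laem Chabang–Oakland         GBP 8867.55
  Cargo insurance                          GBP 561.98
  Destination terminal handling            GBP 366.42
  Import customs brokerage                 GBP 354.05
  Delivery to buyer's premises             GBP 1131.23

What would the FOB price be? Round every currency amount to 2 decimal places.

Not relevant to the conversion: brokerage — on the buyer under both terms; not part of either seller's price.
From DAP to FOB, the seller no longer bears: freight, insurance, destination terminal, delivery.
FOB price = 31092.93 − 8867.55 − 561.98 − 366.42 − 1131.23 = 20165.75

FOB price: GBP 20165.75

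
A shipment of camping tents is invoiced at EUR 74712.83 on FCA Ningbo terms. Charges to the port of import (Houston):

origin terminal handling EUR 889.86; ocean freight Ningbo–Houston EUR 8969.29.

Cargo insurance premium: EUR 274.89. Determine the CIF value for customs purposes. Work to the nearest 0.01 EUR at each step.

CIF = FCA price + pre-shipment costs + freight + insurance
CIF = 74712.83 + 889.86 + 8969.29 + 274.89 = 84846.87

CIF value: EUR 84846.87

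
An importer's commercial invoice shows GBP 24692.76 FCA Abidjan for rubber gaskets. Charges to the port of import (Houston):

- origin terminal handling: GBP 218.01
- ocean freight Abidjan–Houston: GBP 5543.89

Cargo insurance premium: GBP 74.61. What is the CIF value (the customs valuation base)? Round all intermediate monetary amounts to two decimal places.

CIF value: GBP 30529.27

CIF = FCA price + pre-shipment costs + freight + insurance
CIF = 24692.76 + 218.01 + 5543.89 + 74.61 = 30529.27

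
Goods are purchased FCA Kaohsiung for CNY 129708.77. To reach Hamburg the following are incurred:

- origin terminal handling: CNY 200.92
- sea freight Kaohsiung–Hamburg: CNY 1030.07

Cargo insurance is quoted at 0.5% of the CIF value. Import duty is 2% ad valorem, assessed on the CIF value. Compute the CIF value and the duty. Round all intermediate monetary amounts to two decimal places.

Let C be the CIF value. C = FCA price + pre-shipment costs + freight + 0.5% × C
C − 0.5% × C = 129708.77 + 200.92 + 1030.07
0.995 × C = 130939.76
C = 130939.76 / 0.995 = 131597.75
Insurance premium = 0.5% × 131597.75 = 657.99
Import duty = 131597.75 × 2% = 2631.96

CIF value: CNY 131597.75; import duty: CNY 2631.96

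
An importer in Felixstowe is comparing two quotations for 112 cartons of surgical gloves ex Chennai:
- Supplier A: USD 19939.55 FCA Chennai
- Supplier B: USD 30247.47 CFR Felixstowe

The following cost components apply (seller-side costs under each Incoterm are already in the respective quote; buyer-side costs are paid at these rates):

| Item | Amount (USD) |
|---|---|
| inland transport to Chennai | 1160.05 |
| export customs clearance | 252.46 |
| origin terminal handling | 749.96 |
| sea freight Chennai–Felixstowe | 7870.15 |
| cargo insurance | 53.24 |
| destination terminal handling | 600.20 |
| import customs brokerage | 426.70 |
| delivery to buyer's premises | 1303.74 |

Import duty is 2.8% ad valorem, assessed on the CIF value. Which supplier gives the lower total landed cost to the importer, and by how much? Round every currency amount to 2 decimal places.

Supplier A is cheaper by USD 1735.07

Supplier A (FCA):
CIF value = FCA price + origin terminal + freight + insurance = 19939.55 + 749.96 + 7870.15 + 53.24 = 28612.90
Import duty = 28612.90 × 2.8% = 801.16
Buyer bears (A): 749.96 + 7870.15 + 53.24 + 600.20 + 426.70 + 1303.74 = 11003.99
Landed cost (A) = invoice 19939.55 + 11003.99 + duty 801.16 = 31744.70
Supplier B (CFR):
CIF value = CFR price + insurance = 30247.47 + 53.24 = 30300.71
Import duty = 30300.71 × 2.8% = 848.42
Buyer bears (B): 53.24 + 600.20 + 426.70 + 1303.74 = 2383.88
Landed cost (B) = invoice 30247.47 + 2383.88 + duty 848.42 = 33479.77
Difference = |31744.70 − 33479.77| = 1735.07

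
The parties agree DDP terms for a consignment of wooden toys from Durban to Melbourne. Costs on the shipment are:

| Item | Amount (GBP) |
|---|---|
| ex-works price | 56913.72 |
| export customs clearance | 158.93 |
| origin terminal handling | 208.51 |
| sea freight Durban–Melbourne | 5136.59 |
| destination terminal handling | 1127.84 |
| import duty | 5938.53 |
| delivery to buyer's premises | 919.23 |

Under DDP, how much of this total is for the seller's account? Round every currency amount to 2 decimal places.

DDP: the seller bears all costs including import duty.
Seller's account: goods 56913.72 + export clearance 158.93 + origin terminal 208.51 + freight 5136.59 + destination terminal 1127.84 + duty 5938.53 + delivery 919.23 = 70403.35
Buyer's account: 0.00

Seller's account: GBP 70403.35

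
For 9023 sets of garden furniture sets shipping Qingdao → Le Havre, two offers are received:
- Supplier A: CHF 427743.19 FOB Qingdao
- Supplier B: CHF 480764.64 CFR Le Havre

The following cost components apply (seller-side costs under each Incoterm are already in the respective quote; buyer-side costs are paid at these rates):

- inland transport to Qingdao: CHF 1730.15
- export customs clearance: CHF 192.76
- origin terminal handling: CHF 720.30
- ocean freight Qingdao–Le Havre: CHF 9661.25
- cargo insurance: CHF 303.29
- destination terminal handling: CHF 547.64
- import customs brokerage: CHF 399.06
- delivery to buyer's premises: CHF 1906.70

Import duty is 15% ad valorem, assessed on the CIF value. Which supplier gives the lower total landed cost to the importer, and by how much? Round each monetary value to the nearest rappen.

Supplier A (FOB):
CIF value = FOB price + freight + insurance = 427743.19 + 9661.25 + 303.29 = 437707.73
Import duty = 437707.73 × 15% = 65656.16
Buyer bears (A): 9661.25 + 303.29 + 547.64 + 399.06 + 1906.70 = 12817.94
Landed cost (A) = invoice 427743.19 + 12817.94 + duty 65656.16 = 506217.29
Supplier B (CFR):
CIF value = CFR price + insurance = 480764.64 + 303.29 = 481067.93
Import duty = 481067.93 × 15% = 72160.19
Buyer bears (B): 303.29 + 547.64 + 399.06 + 1906.70 = 3156.69
Landed cost (B) = invoice 480764.64 + 3156.69 + duty 72160.19 = 556081.52
Difference = |506217.29 − 556081.52| = 49864.23

Supplier A is cheaper by CHF 49864.23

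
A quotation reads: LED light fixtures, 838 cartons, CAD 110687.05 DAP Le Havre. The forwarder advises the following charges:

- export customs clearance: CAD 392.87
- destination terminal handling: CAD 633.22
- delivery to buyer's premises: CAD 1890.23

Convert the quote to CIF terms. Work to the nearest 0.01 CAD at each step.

Not relevant to the conversion: export clearance — on the seller under both DAP and CIF; already in the DAP price and stays in the CIF price.
From DAP to CIF, the seller no longer bears: destination terminal, delivery.
CIF price = 110687.05 − 633.22 − 1890.23 = 108163.60

CIF price: CAD 108163.60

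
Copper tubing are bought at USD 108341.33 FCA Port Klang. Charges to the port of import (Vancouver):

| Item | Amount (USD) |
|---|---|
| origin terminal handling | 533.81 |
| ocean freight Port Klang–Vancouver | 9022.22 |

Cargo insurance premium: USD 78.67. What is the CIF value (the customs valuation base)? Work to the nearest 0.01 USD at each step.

CIF = FCA price + pre-shipment costs + freight + insurance
CIF = 108341.33 + 533.81 + 9022.22 + 78.67 = 117976.03

CIF value: USD 117976.03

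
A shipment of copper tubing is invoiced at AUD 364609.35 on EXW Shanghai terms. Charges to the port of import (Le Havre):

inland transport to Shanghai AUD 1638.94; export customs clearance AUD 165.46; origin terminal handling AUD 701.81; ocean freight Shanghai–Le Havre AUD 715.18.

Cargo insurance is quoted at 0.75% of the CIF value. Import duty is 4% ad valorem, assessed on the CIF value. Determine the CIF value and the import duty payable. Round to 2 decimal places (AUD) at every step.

CIF value: AUD 370610.32; import duty: AUD 14824.41

Let C be the CIF value. C = EXW price + pre-shipment costs + freight + 0.75% × C
C − 0.75% × C = 364609.35 + 1638.94 + 165.46 + 701.81 + 715.18
0.9925 × C = 367830.74
C = 367830.74 / 0.9925 = 370610.32
Insurance premium = 0.75% × 370610.32 = 2779.58
Import duty = 370610.32 × 4% = 14824.41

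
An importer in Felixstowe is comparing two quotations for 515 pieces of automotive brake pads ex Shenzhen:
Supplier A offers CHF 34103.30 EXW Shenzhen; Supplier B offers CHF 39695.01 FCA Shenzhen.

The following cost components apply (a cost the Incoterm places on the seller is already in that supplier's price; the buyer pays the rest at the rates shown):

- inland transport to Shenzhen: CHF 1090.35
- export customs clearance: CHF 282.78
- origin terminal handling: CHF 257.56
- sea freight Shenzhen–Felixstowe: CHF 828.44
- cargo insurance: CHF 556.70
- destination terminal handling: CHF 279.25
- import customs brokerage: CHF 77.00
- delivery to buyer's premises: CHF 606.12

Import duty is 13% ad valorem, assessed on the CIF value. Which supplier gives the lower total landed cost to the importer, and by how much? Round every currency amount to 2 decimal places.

Supplier A is cheaper by CHF 4766.99

Supplier A (EXW):
CIF value = EXW price + inland to port + export clearance + origin terminal + freight + insurance = 34103.30 + 1090.35 + 282.78 + 257.56 + 828.44 + 556.70 = 37119.13
Import duty = 37119.13 × 13% = 4825.49
Buyer bears (A): 1090.35 + 282.78 + 257.56 + 828.44 + 556.70 + 279.25 + 77.00 + 606.12 = 3978.20
Landed cost (A) = invoice 34103.30 + 3978.20 + duty 4825.49 = 42906.99
Supplier B (FCA):
CIF value = FCA price + origin terminal + freight + insurance = 39695.01 + 257.56 + 828.44 + 556.70 = 41337.71
Import duty = 41337.71 × 13% = 5373.90
Buyer bears (B): 257.56 + 828.44 + 556.70 + 279.25 + 77.00 + 606.12 = 2605.07
Landed cost (B) = invoice 39695.01 + 2605.07 + duty 5373.90 = 47673.98
Difference = |42906.99 − 47673.98| = 4766.99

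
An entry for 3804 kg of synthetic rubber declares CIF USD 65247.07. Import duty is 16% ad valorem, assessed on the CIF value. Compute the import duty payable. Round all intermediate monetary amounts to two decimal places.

Import duty: USD 10439.53

Import duty = 65247.07 × 16% = 10439.53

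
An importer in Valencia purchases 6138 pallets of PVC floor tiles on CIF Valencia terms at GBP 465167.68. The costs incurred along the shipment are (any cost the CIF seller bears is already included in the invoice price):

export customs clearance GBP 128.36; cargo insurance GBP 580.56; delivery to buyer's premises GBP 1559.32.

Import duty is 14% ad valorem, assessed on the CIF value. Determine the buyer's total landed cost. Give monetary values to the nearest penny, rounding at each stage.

Total landed cost: GBP 531850.48

CIF: the seller pays costs through ocean freight and marine insurance to the destination port.
Already in the invoice (seller's account under CIF): export clearance, insurance — exclude.
The CIF price already equals the CIF value: 465167.68
Import duty = 465167.68 × 14% = 65123.48
Buyer bears: delivery 1559.32 + duty 65123.48 = 66682.80
Landed cost = invoice 465167.68 + 66682.80 = 531850.48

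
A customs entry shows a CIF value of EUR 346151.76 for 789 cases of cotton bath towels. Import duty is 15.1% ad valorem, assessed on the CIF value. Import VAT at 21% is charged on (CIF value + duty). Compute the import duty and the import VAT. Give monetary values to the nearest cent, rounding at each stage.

Import duty = 346151.76 × 15.1% = 52268.92
VAT base = CIF + duty = 346151.76 + 52268.92 = 398420.68
Import VAT = 398420.68 × 21% = 83668.34

Import duty: EUR 52268.92; import VAT: EUR 83668.34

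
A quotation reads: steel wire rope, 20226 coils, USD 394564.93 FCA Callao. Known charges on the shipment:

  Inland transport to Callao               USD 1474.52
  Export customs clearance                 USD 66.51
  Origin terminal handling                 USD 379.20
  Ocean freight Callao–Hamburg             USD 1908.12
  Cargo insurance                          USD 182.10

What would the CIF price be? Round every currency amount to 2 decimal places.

Not relevant to the conversion: export clearance, inland to port — on the seller under both FCA and CIF; already in the FCA price and stays in the CIF price.
From FCA to CIF, the seller additionally bears: origin terminal, freight, insurance.
CIF price = 394564.93 + 379.20 + 1908.12 + 182.10 = 397034.35

CIF price: USD 397034.35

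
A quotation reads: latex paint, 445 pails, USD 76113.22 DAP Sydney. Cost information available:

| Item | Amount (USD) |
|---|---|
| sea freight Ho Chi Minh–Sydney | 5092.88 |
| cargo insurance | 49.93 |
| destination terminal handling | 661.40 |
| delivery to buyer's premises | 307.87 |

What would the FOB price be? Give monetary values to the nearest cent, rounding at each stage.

FOB price: USD 70001.14

From DAP to FOB, the seller no longer bears: freight, insurance, destination terminal, delivery.
FOB price = 76113.22 − 5092.88 − 49.93 − 661.40 − 307.87 = 70001.14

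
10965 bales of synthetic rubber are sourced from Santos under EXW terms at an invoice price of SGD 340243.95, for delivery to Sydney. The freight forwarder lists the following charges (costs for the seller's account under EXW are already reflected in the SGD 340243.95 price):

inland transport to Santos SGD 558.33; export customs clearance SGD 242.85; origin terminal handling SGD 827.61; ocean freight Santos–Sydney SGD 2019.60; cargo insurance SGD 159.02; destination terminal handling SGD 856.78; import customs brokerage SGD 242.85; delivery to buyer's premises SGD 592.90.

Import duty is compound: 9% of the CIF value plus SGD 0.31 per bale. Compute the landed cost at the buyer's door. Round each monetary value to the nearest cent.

EXW: the seller makes goods available at their premises; the buyer bears all onward costs.
CIF value = EXW price + inland to port + export clearance + origin terminal + freight + insurance = 340243.95 + 558.33 + 242.85 + 827.61 + 2019.60 + 159.02 = 344051.36
Ad valorem component: 344051.36 × 9% = 30964.62
Specific component: 10965 × 0.31 = 3399.15
Import duty = 30964.62 + 3399.15 = 34363.77
Buyer bears: inland to port 558.33 + export clearance 242.85 + origin terminal 827.61 + freight 2019.60 + insurance 159.02 + destination terminal 856.78 + brokerage 242.85 + delivery 592.90 + duty 34363.77 = 39863.71
Landed cost = invoice 340243.95 + 39863.71 = 380107.66

Total landed cost: SGD 380107.66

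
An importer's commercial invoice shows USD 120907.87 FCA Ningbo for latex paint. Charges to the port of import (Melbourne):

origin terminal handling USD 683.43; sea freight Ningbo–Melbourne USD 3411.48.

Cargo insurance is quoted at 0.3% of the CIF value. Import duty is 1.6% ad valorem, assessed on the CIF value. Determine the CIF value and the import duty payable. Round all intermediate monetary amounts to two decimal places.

Let C be the CIF value. C = FCA price + pre-shipment costs + freight + 0.3% × C
C − 0.3% × C = 120907.87 + 683.43 + 3411.48
0.997 × C = 125002.78
C = 125002.78 / 0.997 = 125378.92
Insurance premium = 0.3% × 125378.92 = 376.14
Import duty = 125378.92 × 1.6% = 2006.06

CIF value: USD 125378.92; import duty: USD 2006.06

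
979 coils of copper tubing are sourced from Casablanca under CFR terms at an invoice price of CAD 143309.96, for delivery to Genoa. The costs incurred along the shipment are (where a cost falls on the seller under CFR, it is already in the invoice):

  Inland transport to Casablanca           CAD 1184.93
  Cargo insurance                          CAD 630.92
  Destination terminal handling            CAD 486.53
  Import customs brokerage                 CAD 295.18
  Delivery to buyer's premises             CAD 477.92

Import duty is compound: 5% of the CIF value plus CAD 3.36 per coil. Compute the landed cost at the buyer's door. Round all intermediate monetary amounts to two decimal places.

CFR: the seller pays costs through ocean freight to the destination port, but not insurance.
Already in the invoice (seller's account under CFR): inland to port — exclude.
CIF value = CFR price + insurance = 143309.96 + 630.92 = 143940.88
Ad valorem component: 143940.88 × 5% = 7197.04
Specific component: 979 × 3.36 = 3289.44
Import duty = 7197.04 + 3289.44 = 10486.48
Buyer bears: insurance 630.92 + destination terminal 486.53 + brokerage 295.18 + delivery 477.92 + duty 10486.48 = 12377.03
Landed cost = invoice 143309.96 + 12377.03 = 155686.99

Total landed cost: CAD 155686.99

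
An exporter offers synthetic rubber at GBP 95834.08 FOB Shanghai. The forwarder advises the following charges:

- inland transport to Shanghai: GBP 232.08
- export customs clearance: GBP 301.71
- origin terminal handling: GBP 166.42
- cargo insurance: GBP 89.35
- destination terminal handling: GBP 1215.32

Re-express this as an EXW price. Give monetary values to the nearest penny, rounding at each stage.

Not relevant to the conversion: insurance, destination terminal — on the buyer under both terms; not part of either seller's price.
From FOB to EXW, the seller no longer bears: inland to port, export clearance, origin terminal.
EXW price = 95834.08 − 232.08 − 301.71 − 166.42 = 95133.87

EXW price: GBP 95133.87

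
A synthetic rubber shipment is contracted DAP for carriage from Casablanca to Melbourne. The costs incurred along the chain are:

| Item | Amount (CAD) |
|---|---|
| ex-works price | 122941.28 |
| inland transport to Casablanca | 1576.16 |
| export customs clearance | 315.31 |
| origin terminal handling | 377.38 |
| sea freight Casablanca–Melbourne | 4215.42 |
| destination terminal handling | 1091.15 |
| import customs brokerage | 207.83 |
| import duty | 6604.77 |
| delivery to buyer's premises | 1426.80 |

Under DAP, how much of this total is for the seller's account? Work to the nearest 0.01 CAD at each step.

Seller's account: CAD 131943.50

DAP: the seller bears all costs to the named destination except import duty and clearance.
Seller's account: goods 122941.28 + inland to port 1576.16 + export clearance 315.31 + origin terminal 377.38 + freight 4215.42 + destination terminal 1091.15 + delivery 1426.80 = 131943.50
Buyer's account: brokerage 207.83 + duty 6604.77 = 6812.60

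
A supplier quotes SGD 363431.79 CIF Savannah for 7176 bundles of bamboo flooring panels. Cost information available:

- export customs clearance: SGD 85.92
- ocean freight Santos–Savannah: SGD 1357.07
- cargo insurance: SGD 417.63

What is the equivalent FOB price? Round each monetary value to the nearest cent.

Not relevant to the conversion: export clearance — on the seller under both CIF and FOB; already in the CIF price and stays in the FOB price.
From CIF to FOB, the seller no longer bears: freight, insurance.
FOB price = 363431.79 − 1357.07 − 417.63 = 361657.09

FOB price: SGD 361657.09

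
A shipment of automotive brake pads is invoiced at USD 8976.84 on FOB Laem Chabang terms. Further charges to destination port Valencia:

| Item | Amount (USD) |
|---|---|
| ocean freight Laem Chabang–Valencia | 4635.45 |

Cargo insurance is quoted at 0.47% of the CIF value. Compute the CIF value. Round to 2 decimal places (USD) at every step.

CIF value: USD 13676.57

Let C be the CIF value. C = FOB price + freight + 0.47% × C
C − 0.47% × C = 8976.84 + 4635.45
0.9953 × C = 13612.29
C = 13612.29 / 0.9953 = 13676.57
Insurance premium = 0.47% × 13676.57 = 64.28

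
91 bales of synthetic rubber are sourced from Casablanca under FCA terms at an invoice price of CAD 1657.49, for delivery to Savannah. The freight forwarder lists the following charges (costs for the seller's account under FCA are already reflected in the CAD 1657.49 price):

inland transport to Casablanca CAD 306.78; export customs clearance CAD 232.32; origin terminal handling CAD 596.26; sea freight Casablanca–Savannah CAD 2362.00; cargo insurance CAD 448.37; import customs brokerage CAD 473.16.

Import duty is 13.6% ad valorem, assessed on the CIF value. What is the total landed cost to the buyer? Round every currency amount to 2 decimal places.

FCA: the seller delivers export-cleared goods to the carrier; the buyer bears costs from that point.
Already in the invoice (seller's account under FCA): inland to port, export clearance — exclude.
CIF value = FCA price + origin terminal + freight + insurance = 1657.49 + 596.26 + 2362.00 + 448.37 = 5064.12
Import duty = 5064.12 × 13.6% = 688.72
Buyer bears: origin terminal 596.26 + freight 2362.00 + insurance 448.37 + brokerage 473.16 + duty 688.72 = 4568.51
Landed cost = invoice 1657.49 + 4568.51 = 6226.00

Total landed cost: CAD 6226.00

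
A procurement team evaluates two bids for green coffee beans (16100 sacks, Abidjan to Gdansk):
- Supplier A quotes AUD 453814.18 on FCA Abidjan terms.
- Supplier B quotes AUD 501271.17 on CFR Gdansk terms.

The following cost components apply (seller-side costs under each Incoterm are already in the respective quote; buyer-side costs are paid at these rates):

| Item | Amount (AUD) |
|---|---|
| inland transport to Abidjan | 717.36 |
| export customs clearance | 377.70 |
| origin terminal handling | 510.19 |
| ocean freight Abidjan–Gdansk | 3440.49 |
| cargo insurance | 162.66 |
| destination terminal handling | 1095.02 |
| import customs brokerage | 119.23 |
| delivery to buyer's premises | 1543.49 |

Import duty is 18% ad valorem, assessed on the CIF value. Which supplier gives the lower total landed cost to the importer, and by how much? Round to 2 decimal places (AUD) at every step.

Supplier A is cheaper by AUD 51337.45

Supplier A (FCA):
CIF value = FCA price + origin terminal + freight + insurance = 453814.18 + 510.19 + 3440.49 + 162.66 = 457927.52
Import duty = 457927.52 × 18% = 82426.95
Buyer bears (A): 510.19 + 3440.49 + 162.66 + 1095.02 + 119.23 + 1543.49 = 6871.08
Landed cost (A) = invoice 453814.18 + 6871.08 + duty 82426.95 = 543112.21
Supplier B (CFR):
CIF value = CFR price + insurance = 501271.17 + 162.66 = 501433.83
Import duty = 501433.83 × 18% = 90258.09
Buyer bears (B): 162.66 + 1095.02 + 119.23 + 1543.49 = 2920.40
Landed cost (B) = invoice 501271.17 + 2920.40 + duty 90258.09 = 594449.66
Difference = |543112.21 − 594449.66| = 51337.45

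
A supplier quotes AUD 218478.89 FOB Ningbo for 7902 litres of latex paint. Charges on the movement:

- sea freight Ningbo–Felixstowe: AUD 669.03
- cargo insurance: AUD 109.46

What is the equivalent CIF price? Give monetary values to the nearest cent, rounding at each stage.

From FOB to CIF, the seller additionally bears: freight, insurance.
CIF price = 218478.89 + 669.03 + 109.46 = 219257.38

CIF price: AUD 219257.38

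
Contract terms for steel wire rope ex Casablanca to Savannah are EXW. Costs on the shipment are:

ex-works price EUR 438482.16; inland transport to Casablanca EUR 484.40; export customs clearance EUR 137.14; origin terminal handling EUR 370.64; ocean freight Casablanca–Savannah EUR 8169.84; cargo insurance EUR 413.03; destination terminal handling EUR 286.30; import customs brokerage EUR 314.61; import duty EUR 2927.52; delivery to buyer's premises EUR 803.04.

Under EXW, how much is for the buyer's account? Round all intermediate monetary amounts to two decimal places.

Buyer's account: EUR 13906.52

EXW: the seller makes goods available at their premises; the buyer bears all onward costs.
Seller's account: goods 438482.16 = 438482.16
Buyer's account: inland to port 484.40 + export clearance 137.14 + origin terminal 370.64 + freight 8169.84 + insurance 413.03 + destination terminal 286.30 + brokerage 314.61 + duty 2927.52 + delivery 803.04 = 13906.52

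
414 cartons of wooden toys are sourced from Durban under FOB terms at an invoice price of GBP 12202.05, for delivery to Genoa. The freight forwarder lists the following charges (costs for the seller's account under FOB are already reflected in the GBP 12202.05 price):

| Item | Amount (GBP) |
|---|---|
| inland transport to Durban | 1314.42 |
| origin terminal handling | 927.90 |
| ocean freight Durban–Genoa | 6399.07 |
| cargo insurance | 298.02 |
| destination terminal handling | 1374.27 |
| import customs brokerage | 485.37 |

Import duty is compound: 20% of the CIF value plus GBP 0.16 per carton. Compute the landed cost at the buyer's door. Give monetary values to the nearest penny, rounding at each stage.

FOB: the seller bears costs until goods are on board at the origin port; the buyer bears freight, insurance and all costs thereafter.
Already in the invoice (seller's account under FOB): inland to port, origin terminal — exclude.
CIF value = FOB price + freight + insurance = 12202.05 + 6399.07 + 298.02 = 18899.14
Ad valorem component: 18899.14 × 20% = 3779.83
Specific component: 414 × 0.16 = 66.24
Import duty = 3779.83 + 66.24 = 3846.07
Buyer bears: freight 6399.07 + insurance 298.02 + destination terminal 1374.27 + brokerage 485.37 + duty 3846.07 = 12402.80
Landed cost = invoice 12202.05 + 12402.80 = 24604.85

Total landed cost: GBP 24604.85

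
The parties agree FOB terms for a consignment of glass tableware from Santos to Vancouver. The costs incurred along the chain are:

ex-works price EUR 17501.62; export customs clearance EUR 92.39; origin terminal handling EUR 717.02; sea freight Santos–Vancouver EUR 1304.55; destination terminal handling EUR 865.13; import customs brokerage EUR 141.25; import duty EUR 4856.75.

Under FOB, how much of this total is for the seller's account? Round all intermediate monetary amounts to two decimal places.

FOB: the seller bears costs until goods are on board at the origin port; the buyer bears freight, insurance and all costs thereafter.
Seller's account: goods 17501.62 + export clearance 92.39 + origin terminal 717.02 = 18311.03
Buyer's account: freight 1304.55 + destination terminal 865.13 + brokerage 141.25 + duty 4856.75 = 7167.68

Seller's account: EUR 18311.03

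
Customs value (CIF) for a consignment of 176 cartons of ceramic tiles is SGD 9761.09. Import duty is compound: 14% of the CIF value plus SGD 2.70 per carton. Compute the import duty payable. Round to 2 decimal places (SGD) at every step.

Import duty: SGD 1841.75

Ad valorem component: 9761.09 × 14% = 1366.55
Specific component: 176 × 2.70 = 475.20
Import duty = 1366.55 + 475.20 = 1841.75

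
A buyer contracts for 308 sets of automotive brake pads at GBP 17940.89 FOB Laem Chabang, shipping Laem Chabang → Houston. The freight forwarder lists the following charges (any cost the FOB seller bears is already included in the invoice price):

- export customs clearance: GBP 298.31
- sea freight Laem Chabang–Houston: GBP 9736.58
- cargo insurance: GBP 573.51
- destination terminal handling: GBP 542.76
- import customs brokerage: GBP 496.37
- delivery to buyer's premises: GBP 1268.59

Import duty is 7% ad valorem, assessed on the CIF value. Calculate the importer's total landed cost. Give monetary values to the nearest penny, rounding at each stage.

FOB: the seller bears costs until goods are on board at the origin port; the buyer bears freight, insurance and all costs thereafter.
Already in the invoice (seller's account under FOB): export clearance — exclude.
CIF value = FOB price + freight + insurance = 17940.89 + 9736.58 + 573.51 = 28250.98
Import duty = 28250.98 × 7% = 1977.57
Buyer bears: freight 9736.58 + insurance 573.51 + destination terminal 542.76 + brokerage 496.37 + delivery 1268.59 + duty 1977.57 = 14595.38
Landed cost = invoice 17940.89 + 14595.38 = 32536.27

Total landed cost: GBP 32536.27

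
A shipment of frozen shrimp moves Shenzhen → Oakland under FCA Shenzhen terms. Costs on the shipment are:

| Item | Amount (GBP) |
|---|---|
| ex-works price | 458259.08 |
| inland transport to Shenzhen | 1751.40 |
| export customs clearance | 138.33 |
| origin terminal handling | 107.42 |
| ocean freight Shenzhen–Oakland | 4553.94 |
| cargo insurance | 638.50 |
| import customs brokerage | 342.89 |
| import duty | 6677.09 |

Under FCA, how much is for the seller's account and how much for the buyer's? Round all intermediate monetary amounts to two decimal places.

Seller: GBP 460148.81; buyer: GBP 12319.84

FCA: the seller delivers export-cleared goods to the carrier; the buyer bears costs from that point.
Seller's account: goods 458259.08 + inland to port 1751.40 + export clearance 138.33 = 460148.81
Buyer's account: origin terminal 107.42 + freight 4553.94 + insurance 638.50 + brokerage 342.89 + duty 6677.09 = 12319.84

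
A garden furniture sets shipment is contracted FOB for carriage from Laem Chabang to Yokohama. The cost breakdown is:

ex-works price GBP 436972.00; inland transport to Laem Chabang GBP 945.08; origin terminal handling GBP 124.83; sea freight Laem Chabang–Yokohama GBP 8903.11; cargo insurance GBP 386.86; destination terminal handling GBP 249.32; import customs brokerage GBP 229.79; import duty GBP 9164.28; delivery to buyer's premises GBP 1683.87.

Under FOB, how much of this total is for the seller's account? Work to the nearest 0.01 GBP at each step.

FOB: the seller bears costs until goods are on board at the origin port; the buyer bears freight, insurance and all costs thereafter.
Seller's account: goods 436972.00 + inland to port 945.08 + origin terminal 124.83 = 438041.91
Buyer's account: freight 8903.11 + insurance 386.86 + destination terminal 249.32 + brokerage 229.79 + duty 9164.28 + delivery 1683.87 = 20617.23

Seller's account: GBP 438041.91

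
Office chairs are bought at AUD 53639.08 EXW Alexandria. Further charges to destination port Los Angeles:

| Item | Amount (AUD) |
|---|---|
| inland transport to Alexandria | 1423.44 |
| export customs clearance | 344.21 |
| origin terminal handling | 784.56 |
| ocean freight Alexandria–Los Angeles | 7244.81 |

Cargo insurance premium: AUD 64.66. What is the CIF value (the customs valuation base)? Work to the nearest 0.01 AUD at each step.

CIF value: AUD 63500.76

CIF = EXW price + pre-shipment costs + freight + insurance
CIF = 53639.08 + 1423.44 + 344.21 + 784.56 + 7244.81 + 64.66 = 63500.76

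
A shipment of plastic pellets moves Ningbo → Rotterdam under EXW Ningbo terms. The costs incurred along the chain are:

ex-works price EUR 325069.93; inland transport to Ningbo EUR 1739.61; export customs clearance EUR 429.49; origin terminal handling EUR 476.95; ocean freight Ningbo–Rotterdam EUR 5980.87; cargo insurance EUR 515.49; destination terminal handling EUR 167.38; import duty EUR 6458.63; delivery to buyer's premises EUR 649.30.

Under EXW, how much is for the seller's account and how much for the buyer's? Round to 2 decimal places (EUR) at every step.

EXW: the seller makes goods available at their premises; the buyer bears all onward costs.
Seller's account: goods 325069.93 = 325069.93
Buyer's account: inland to port 1739.61 + export clearance 429.49 + origin terminal 476.95 + freight 5980.87 + insurance 515.49 + destination terminal 167.38 + duty 6458.63 + delivery 649.30 = 16417.72

Seller: EUR 325069.93; buyer: EUR 16417.72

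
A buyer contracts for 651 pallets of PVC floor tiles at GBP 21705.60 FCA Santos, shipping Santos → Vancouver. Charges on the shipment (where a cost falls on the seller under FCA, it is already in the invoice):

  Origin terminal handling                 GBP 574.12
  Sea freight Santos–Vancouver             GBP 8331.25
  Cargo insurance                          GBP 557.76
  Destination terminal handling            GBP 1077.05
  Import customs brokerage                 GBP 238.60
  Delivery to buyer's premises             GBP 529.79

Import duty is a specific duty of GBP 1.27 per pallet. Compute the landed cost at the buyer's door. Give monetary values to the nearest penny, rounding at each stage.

FCA: the seller delivers export-cleared goods to the carrier; the buyer bears costs from that point.
CIF value = FCA price + origin terminal + freight + insurance = 21705.60 + 574.12 + 8331.25 + 557.76 = 31168.73
Import duty = 651 × 1.27 = 826.77
Buyer bears: origin terminal 574.12 + freight 8331.25 + insurance 557.76 + destination terminal 1077.05 + brokerage 238.60 + delivery 529.79 + duty 826.77 = 12135.34
Landed cost = invoice 21705.60 + 12135.34 = 33840.94

Total landed cost: GBP 33840.94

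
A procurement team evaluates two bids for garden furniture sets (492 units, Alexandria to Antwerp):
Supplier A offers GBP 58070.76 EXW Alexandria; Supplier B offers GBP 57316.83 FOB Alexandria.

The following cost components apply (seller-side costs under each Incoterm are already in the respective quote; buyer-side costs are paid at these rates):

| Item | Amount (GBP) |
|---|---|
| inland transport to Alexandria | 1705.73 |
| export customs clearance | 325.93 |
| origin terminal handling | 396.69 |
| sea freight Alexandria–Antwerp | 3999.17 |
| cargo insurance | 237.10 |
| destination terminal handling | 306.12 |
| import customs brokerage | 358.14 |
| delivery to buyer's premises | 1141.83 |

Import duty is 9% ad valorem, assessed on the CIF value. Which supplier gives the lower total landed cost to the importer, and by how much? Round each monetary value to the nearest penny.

Supplier B is cheaper by GBP 3468.68

Supplier A (EXW):
CIF value = EXW price + inland to port + export clearance + origin terminal + freight + insurance = 58070.76 + 1705.73 + 325.93 + 396.69 + 3999.17 + 237.10 = 64735.38
Import duty = 64735.38 × 9% = 5826.18
Buyer bears (A): 1705.73 + 325.93 + 396.69 + 3999.17 + 237.10 + 306.12 + 358.14 + 1141.83 = 8470.71
Landed cost (A) = invoice 58070.76 + 8470.71 + duty 5826.18 = 72367.65
Supplier B (FOB):
CIF value = FOB price + freight + insurance = 57316.83 + 3999.17 + 237.10 = 61553.10
Import duty = 61553.10 × 9% = 5539.78
Buyer bears (B): 3999.17 + 237.10 + 306.12 + 358.14 + 1141.83 = 6042.36
Landed cost (B) = invoice 57316.83 + 6042.36 + duty 5539.78 = 68898.97
Difference = |72367.65 − 68898.97| = 3468.68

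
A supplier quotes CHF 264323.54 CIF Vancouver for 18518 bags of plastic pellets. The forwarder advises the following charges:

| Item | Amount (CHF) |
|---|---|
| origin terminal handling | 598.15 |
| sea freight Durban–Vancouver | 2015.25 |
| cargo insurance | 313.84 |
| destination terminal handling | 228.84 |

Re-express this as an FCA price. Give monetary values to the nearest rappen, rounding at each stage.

FCA price: CHF 261396.30

Not relevant to the conversion: destination terminal — on the buyer under both terms; not part of either seller's price.
From CIF to FCA, the seller no longer bears: origin terminal, freight, insurance.
FCA price = 264323.54 − 598.15 − 2015.25 − 313.84 = 261396.30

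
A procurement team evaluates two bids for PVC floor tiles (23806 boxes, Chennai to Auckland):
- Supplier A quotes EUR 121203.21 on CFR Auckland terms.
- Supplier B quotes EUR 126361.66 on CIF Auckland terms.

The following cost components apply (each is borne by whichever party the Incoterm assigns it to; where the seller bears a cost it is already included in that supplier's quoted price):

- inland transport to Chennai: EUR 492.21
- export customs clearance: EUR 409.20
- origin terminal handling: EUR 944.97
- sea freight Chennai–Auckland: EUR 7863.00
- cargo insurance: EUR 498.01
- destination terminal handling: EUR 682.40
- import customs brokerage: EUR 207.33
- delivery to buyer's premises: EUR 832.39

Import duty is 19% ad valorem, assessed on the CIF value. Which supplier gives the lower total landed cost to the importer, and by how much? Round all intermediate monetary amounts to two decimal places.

Supplier A is cheaper by EUR 5545.93

Supplier A (CFR):
CIF value = CFR price + insurance = 121203.21 + 498.01 = 121701.22
Import duty = 121701.22 × 19% = 23123.23
Buyer bears (A): 498.01 + 682.40 + 207.33 + 832.39 = 2220.13
Landed cost (A) = invoice 121203.21 + 2220.13 + duty 23123.23 = 146546.57
Supplier B (CIF):
The CIF price already equals the CIF value: 126361.66
Import duty = 126361.66 × 19% = 24008.72
Buyer bears (B): 682.40 + 207.33 + 832.39 = 1722.12
Landed cost (B) = invoice 126361.66 + 1722.12 + duty 24008.72 = 152092.50
Difference = |146546.57 − 152092.50| = 5545.93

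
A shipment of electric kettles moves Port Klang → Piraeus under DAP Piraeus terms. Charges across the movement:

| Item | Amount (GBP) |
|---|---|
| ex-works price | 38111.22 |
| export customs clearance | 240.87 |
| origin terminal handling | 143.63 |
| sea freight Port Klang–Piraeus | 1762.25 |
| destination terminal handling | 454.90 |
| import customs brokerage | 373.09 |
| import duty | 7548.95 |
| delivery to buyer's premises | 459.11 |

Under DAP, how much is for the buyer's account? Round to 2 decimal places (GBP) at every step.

DAP: the seller bears all costs to the named destination except import duty and clearance.
Seller's account: goods 38111.22 + export clearance 240.87 + origin terminal 143.63 + freight 1762.25 + destination terminal 454.90 + delivery 459.11 = 41171.98
Buyer's account: brokerage 373.09 + duty 7548.95 = 7922.04

Buyer's account: GBP 7922.04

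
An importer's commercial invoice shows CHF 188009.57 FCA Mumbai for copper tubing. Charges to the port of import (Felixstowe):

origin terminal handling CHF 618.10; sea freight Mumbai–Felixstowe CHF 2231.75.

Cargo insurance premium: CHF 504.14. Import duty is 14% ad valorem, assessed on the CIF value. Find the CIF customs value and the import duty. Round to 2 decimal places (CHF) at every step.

CIF = FCA price + pre-shipment costs + freight + insurance
CIF = 188009.57 + 618.10 + 2231.75 + 504.14 = 191363.56
Import duty = 191363.56 × 14% = 26790.90

CIF value: CHF 191363.56; import duty: CHF 26790.90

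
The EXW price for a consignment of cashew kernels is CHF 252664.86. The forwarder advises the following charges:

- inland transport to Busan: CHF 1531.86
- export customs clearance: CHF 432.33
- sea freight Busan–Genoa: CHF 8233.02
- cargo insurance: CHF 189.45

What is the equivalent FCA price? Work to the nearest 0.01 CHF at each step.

Not relevant to the conversion: freight, insurance — on the buyer under both terms; not part of either seller's price.
From EXW to FCA, the seller additionally bears: inland to port, export clearance.
FCA price = 252664.86 + 1531.86 + 432.33 = 254629.05

FCA price: CHF 254629.05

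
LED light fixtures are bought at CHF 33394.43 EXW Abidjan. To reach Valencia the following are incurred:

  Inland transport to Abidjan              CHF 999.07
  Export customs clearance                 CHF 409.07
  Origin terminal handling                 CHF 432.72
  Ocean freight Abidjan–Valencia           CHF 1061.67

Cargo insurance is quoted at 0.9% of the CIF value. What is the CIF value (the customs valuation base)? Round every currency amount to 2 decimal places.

CIF value: CHF 36626.60

Let C be the CIF value. C = EXW price + pre-shipment costs + freight + 0.9% × C
C − 0.9% × C = 33394.43 + 999.07 + 409.07 + 432.72 + 1061.67
0.991 × C = 36296.96
C = 36296.96 / 0.991 = 36626.60
Insurance premium = 0.9% × 36626.60 = 329.64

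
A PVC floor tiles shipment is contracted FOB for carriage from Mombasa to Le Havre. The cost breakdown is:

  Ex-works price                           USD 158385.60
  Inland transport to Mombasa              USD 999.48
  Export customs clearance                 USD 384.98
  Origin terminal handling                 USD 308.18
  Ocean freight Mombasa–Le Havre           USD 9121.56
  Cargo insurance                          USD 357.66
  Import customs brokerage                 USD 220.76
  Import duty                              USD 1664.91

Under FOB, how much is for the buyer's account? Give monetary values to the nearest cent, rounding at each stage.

FOB: the seller bears costs until goods are on board at the origin port; the buyer bears freight, insurance and all costs thereafter.
Seller's account: goods 158385.60 + inland to port 999.48 + export clearance 384.98 + origin terminal 308.18 = 160078.24
Buyer's account: freight 9121.56 + insurance 357.66 + brokerage 220.76 + duty 1664.91 = 11364.89

Buyer's account: USD 11364.89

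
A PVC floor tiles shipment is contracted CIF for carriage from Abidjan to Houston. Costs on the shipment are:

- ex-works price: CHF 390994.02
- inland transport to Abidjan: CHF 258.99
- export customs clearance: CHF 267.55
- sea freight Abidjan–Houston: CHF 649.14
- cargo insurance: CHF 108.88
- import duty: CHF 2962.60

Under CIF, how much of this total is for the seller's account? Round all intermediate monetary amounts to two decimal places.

Seller's account: CHF 392278.58

CIF: the seller pays costs through ocean freight and marine insurance to the destination port.
Seller's account: goods 390994.02 + inland to port 258.99 + export clearance 267.55 + freight 649.14 + insurance 108.88 = 392278.58
Buyer's account: duty 2962.60 = 2962.60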